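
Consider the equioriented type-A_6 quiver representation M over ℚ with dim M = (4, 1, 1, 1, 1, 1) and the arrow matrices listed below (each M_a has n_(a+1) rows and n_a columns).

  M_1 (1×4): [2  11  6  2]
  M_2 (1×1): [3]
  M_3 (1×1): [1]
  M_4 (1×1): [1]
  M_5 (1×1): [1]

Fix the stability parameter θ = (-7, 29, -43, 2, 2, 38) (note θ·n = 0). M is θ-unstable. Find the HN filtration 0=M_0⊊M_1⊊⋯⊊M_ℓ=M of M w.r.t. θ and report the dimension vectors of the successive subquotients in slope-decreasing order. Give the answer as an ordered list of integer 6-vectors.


Barcode: M ≅ I[1,1]^3, I[1,6]. HN layers by μ_θ (3 steps, strictly decreasing):
  μ^(1)=38; μ^(2)=2; μ^(3)=-7

((0, 0, 0, 0, 0, 1); (0, 0, 0, 1, 1, 0); (4, 1, 1, 0, 0, 0))


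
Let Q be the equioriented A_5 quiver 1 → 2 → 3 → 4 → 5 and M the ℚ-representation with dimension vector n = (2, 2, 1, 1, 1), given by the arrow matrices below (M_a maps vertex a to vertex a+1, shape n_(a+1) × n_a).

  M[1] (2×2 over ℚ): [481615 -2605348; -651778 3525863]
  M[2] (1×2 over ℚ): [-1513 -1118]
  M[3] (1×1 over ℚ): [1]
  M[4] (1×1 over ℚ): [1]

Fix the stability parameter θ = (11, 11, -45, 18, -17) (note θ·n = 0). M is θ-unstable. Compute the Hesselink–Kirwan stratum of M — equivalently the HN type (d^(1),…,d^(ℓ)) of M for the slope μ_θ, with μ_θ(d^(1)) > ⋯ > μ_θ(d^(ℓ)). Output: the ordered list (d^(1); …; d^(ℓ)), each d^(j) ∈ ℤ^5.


Via rank(M_{q-1}∘⋯∘M_p): M ≅ I[1,2], I[1,5].
μ_θ-semistable layers: μ^(1)=11; μ^(2)=1/2; μ^(3)=-23/3

((1, 1, 0, 0, 0); (0, 0, 0, 1, 1); (1, 1, 1, 0, 0))


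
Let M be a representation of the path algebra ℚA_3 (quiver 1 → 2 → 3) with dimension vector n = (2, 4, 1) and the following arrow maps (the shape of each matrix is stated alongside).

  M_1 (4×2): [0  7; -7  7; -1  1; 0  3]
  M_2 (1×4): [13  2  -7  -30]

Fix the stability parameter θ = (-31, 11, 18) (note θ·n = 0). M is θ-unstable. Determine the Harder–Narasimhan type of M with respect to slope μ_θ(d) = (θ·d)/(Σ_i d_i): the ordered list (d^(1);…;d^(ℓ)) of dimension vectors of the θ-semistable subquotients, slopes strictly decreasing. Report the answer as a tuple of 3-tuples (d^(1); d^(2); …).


Interval decomposition of M: I[1,2], I[1,3], I[2,2]^2.
HN type (ℓ=3): μ^(1)=18; μ^(2)=11; μ^(3)=-31

((0, 0, 1); (0, 4, 0); (2, 0, 0))


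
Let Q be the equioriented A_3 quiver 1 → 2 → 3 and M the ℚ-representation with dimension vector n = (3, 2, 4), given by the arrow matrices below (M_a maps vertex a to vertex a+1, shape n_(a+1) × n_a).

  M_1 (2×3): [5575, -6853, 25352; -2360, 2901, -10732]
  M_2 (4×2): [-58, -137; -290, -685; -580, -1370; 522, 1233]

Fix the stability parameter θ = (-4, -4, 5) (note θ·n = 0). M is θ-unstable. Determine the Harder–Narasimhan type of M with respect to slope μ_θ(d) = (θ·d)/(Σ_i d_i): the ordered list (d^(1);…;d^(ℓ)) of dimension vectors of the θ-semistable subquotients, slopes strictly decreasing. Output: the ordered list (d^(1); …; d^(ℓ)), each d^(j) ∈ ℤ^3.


Interval decomposition of M: I[1,1], I[1,2], I[1,3], I[3,3]^3.
HN type (ℓ=2): μ^(1)=5; μ^(2)=-4

((0, 0, 4); (3, 2, 0))


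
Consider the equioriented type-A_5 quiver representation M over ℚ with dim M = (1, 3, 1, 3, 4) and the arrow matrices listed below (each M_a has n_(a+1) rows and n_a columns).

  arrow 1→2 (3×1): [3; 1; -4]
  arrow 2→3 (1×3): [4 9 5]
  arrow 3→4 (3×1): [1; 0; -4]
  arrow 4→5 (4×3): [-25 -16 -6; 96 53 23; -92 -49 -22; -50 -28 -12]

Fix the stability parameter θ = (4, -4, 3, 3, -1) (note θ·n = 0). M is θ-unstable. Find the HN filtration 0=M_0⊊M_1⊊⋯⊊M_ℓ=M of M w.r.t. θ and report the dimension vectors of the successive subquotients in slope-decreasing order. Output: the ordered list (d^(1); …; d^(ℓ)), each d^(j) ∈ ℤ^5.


Via rank(M_{q-1}∘⋯∘M_p): M ≅ I[1,5], I[2,2]^2, I[4,5]^2, I[5,5].
μ_θ-semistable layers: μ^(1)=5/3; μ^(2)=1; μ^(3)=0; μ^(4)=-1; μ^(5)=-4

((0, 0, 1, 1, 1); (0, 0, 0, 2, 2); (1, 1, 0, 0, 0); (0, 0, 0, 0, 1); (0, 2, 0, 0, 0))


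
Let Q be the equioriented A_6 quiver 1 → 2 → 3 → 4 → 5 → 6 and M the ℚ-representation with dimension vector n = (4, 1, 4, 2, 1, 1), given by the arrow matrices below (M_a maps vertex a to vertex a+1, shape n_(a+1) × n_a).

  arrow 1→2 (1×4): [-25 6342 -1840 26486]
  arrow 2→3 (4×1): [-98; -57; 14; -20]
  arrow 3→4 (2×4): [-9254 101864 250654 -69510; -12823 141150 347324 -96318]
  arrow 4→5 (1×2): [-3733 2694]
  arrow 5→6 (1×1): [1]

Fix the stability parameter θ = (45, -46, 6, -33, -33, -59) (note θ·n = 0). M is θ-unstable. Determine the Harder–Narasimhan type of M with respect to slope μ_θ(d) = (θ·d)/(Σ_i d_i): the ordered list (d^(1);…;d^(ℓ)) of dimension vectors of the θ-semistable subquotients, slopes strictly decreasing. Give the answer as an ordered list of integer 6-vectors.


Interval decomposition of M: I[1,1]^3, I[1,3], I[3,3], I[3,4], I[3,6].
HN type (ℓ=5): μ^(1)=45; μ^(2)=6; μ^(3)=-1/2; μ^(4)=-27/2; μ^(5)=-119/4

((3, 0, 0, 0, 0, 0); (0, 0, 2, 0, 0, 0); (1, 1, 0, 0, 0, 0); (0, 0, 1, 1, 0, 0); (0, 0, 1, 1, 1, 1))


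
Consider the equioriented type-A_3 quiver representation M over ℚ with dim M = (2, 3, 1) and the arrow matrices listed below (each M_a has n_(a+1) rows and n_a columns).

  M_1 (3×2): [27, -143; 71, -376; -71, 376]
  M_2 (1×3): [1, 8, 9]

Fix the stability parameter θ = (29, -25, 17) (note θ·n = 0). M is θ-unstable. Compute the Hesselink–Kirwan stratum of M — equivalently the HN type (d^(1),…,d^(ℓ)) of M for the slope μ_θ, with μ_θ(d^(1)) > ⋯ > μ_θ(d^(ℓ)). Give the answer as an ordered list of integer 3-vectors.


Interval decomposition of M: I[1,2], I[1,3], I[2,2].
HN type (ℓ=3): μ^(1)=17; μ^(2)=2; μ^(3)=-25

((0, 0, 1); (2, 2, 0); (0, 1, 0))


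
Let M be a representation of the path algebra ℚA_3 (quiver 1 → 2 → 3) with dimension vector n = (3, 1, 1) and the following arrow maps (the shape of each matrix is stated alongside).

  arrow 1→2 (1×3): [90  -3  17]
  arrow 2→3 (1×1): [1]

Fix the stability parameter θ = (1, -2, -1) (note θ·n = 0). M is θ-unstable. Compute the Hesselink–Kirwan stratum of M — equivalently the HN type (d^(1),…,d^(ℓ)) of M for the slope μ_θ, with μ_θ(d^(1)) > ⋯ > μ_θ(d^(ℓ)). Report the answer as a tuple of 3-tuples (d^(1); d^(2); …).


Via rank(M_{q-1}∘⋯∘M_p): M ≅ I[1,1]^2, I[1,3].
μ_θ-semistable layers: μ^(1)=1; μ^(2)=-2/3

((2, 0, 0); (1, 1, 1))


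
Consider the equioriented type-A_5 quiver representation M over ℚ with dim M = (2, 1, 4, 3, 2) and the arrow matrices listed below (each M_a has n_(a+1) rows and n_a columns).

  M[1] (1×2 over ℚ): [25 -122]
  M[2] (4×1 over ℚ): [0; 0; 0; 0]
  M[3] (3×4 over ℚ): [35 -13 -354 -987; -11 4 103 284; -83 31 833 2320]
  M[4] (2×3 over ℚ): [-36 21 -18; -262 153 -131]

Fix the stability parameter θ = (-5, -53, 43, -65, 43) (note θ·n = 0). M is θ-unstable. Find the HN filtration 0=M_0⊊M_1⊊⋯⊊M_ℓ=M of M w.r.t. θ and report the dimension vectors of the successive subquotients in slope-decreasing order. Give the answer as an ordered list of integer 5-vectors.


Via rank(M_{q-1}∘⋯∘M_p): M ≅ I[1,1], I[1,2], I[3,3], I[3,4], I[3,5]^2.
μ_θ-semistable layers: μ^(1)=43; μ^(2)=-5; μ^(3)=-11; μ^(4)=-29

((0, 0, 1, 0, 2); (1, 0, 0, 0, 0); (0, 0, 3, 3, 0); (1, 1, 0, 0, 0))


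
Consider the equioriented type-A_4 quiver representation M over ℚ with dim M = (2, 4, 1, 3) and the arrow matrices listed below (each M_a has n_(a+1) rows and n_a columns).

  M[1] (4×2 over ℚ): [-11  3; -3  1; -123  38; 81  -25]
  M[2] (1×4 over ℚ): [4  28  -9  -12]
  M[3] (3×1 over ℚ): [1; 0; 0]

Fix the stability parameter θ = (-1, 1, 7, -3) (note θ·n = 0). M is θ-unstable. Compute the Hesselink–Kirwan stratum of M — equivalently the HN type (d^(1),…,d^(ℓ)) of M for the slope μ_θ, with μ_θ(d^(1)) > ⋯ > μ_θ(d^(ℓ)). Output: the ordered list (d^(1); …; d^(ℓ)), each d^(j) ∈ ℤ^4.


Via rank(M_{q-1}∘⋯∘M_p): M ≅ I[1,2], I[1,4], I[2,2]^2, I[4,4]^2.
μ_θ-semistable layers: μ^(1)=2; μ^(2)=1; μ^(3)=-1; μ^(4)=-3

((0, 0, 1, 1); (0, 4, 0, 0); (2, 0, 0, 0); (0, 0, 0, 2))


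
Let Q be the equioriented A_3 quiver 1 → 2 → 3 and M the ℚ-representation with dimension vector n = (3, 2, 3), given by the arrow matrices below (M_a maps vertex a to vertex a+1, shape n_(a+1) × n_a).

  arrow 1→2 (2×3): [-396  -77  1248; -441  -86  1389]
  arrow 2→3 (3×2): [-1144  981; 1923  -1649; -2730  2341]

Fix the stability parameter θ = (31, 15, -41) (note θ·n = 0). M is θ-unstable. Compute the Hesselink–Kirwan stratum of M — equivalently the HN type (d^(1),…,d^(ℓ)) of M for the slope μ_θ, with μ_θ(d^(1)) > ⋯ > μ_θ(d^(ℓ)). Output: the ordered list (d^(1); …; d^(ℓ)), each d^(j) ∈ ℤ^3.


Interval decomposition of M: I[1,1], I[1,3]^2, I[3,3].
HN type (ℓ=3): μ^(1)=31; μ^(2)=5/3; μ^(3)=-41

((1, 0, 0); (2, 2, 2); (0, 0, 1))


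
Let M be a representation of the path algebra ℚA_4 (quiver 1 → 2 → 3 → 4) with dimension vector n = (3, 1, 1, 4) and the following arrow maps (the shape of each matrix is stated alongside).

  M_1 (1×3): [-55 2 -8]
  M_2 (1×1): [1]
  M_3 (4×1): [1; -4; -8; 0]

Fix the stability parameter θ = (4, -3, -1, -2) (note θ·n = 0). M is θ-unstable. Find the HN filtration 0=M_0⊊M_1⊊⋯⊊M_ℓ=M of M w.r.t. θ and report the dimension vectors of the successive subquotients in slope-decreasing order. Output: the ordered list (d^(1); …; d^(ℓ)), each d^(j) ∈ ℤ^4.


Barcode: M ≅ I[1,1]^2, I[1,4], I[4,4]^3. HN layers by μ_θ (3 steps, strictly decreasing):
  μ^(1)=4; μ^(2)=-1/2; μ^(3)=-2

((2, 0, 0, 0); (1, 1, 1, 1); (0, 0, 0, 3))


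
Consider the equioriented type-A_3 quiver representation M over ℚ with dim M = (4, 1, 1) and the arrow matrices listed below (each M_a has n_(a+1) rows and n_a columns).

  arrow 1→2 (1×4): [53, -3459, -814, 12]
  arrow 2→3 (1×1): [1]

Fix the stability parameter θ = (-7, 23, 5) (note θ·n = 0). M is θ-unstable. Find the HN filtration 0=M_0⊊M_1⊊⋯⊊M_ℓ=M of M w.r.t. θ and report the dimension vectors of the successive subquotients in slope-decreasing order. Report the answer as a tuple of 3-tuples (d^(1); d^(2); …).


Interval decomposition of M: I[1,1]^3, I[1,3].
HN type (ℓ=2): μ^(1)=14; μ^(2)=-7

((0, 1, 1); (4, 0, 0))


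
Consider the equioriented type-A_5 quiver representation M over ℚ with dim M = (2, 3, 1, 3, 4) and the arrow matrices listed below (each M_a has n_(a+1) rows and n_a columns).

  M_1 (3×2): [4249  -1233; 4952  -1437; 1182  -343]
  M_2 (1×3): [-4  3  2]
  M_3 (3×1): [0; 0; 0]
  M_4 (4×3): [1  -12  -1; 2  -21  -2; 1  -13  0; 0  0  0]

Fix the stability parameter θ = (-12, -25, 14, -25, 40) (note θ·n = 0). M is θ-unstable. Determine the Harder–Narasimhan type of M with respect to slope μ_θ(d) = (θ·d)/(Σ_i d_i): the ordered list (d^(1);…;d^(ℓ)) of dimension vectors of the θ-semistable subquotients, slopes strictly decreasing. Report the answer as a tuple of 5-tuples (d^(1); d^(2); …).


Interval decomposition of M: I[1,2], I[1,3], I[2,2], I[4,5]^3, I[5,5].
HN type (ℓ=4): μ^(1)=40; μ^(2)=14; μ^(3)=-37/2; μ^(4)=-25

((0, 0, 0, 0, 4); (0, 0, 1, 0, 0); (2, 2, 0, 0, 0); (0, 1, 0, 3, 0))


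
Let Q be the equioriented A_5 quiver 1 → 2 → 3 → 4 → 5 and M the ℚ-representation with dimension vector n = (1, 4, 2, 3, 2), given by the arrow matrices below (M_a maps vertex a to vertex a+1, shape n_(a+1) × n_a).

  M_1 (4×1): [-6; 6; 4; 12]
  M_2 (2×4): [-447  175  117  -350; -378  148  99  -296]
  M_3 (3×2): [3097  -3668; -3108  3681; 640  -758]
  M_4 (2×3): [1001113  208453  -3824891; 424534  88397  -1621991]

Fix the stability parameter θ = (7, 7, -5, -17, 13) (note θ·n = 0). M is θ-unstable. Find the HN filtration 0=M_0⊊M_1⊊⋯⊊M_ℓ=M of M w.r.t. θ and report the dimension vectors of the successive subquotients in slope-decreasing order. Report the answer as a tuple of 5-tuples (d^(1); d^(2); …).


Via rank(M_{q-1}∘⋯∘M_p): M ≅ I[1,2], I[2,2], I[2,5]^2, I[4,4].
μ_θ-semistable layers: μ^(1)=13; μ^(2)=7; μ^(3)=-5; μ^(4)=-17

((0, 0, 0, 0, 2); (1, 2, 0, 0, 0); (0, 2, 2, 2, 0); (0, 0, 0, 1, 0))


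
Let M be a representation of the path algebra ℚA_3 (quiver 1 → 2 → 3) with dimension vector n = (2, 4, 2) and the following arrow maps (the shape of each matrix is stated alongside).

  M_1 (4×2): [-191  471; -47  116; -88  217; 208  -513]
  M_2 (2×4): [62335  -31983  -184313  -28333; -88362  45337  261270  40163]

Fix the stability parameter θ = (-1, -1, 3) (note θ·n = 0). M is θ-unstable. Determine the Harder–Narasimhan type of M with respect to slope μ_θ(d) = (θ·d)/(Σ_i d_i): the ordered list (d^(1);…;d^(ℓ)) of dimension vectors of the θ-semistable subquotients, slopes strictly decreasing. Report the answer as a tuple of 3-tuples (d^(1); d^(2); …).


Interval decomposition of M: I[1,3]^2, I[2,2]^2.
HN type (ℓ=2): μ^(1)=3; μ^(2)=-1

((0, 0, 2); (2, 4, 0))


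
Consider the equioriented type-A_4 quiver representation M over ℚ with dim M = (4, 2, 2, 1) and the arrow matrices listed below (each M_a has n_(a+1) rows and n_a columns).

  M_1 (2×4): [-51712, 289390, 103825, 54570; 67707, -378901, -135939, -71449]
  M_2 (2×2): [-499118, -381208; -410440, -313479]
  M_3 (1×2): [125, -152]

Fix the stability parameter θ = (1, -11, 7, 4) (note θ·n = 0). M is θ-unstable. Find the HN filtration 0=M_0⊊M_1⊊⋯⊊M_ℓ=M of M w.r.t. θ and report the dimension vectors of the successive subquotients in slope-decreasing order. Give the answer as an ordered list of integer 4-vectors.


Via rank(M_{q-1}∘⋯∘M_p): M ≅ I[1,1]^2, I[1,3], I[1,4].
μ_θ-semistable layers: μ^(1)=7; μ^(2)=11/2; μ^(3)=1; μ^(4)=-5

((0, 0, 1, 0); (0, 0, 1, 1); (2, 0, 0, 0); (2, 2, 0, 0))


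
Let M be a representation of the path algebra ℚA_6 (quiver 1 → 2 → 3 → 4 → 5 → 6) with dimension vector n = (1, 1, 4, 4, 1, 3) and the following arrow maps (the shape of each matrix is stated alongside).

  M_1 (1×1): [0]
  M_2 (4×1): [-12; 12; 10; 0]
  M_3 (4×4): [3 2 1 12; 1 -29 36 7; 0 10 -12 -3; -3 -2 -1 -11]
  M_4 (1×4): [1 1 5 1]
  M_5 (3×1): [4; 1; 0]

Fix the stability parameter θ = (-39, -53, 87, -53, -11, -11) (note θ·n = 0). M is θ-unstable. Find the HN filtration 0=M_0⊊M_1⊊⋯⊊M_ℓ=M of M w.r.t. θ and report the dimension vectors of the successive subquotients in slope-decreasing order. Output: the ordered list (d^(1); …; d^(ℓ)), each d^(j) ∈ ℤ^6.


Barcode: M ≅ I[1,1], I[2,4], I[3,4]^2, I[3,6], I[6,6]^2. HN layers by μ_θ (5 steps, strictly decreasing):
  μ^(1)=17; μ^(2)=3; μ^(3)=-11; μ^(4)=-39; μ^(5)=-53

((0, 0, 3, 3, 0, 0); (0, 0, 1, 1, 1, 1); (0, 0, 0, 0, 0, 2); (1, 0, 0, 0, 0, 0); (0, 1, 0, 0, 0, 0))


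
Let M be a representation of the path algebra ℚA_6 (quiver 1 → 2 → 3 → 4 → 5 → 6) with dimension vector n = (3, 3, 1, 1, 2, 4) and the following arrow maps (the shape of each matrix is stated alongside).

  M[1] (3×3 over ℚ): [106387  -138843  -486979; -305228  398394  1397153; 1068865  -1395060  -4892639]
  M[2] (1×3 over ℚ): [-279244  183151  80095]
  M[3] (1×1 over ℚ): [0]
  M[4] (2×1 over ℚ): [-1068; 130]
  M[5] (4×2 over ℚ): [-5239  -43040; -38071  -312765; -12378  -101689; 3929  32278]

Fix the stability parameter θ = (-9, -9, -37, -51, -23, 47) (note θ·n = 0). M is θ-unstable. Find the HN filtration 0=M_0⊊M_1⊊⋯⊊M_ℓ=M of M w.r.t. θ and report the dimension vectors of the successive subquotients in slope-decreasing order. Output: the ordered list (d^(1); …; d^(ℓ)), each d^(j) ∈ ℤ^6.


Interval decomposition of M: I[1,2]^2, I[1,3], I[4,6], I[5,6], I[6,6]^2.
HN type (ℓ=5): μ^(1)=47; μ^(2)=-9; μ^(3)=-55/3; μ^(4)=-23; μ^(5)=-51

((0, 0, 0, 0, 0, 4); (2, 2, 0, 0, 0, 0); (1, 1, 1, 0, 0, 0); (0, 0, 0, 0, 2, 0); (0, 0, 0, 1, 0, 0))


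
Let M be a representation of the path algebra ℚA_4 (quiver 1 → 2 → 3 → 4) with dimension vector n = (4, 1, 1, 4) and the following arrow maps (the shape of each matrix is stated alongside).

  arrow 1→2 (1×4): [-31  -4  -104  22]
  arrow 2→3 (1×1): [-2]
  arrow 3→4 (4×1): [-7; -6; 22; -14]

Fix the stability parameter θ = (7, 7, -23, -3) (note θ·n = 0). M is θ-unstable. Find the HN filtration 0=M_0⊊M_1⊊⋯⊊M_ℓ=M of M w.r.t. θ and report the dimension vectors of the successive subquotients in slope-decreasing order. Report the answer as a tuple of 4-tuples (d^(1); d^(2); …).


Interval decomposition of M: I[1,1]^3, I[1,4], I[4,4]^3.
HN type (ℓ=2): μ^(1)=7; μ^(2)=-3

((3, 0, 0, 0); (1, 1, 1, 4))


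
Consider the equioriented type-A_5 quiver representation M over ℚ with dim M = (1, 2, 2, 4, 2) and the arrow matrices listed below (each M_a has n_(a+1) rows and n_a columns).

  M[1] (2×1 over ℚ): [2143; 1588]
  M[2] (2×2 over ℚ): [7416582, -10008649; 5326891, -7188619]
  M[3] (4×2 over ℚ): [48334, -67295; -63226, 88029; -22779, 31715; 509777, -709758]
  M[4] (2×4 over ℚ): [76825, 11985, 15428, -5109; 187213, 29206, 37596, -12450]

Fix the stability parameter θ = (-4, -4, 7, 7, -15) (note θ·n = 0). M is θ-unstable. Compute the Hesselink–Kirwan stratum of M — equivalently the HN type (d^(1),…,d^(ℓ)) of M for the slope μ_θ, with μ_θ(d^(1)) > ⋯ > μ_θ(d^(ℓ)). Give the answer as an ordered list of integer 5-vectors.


Interval decomposition of M: I[1,5], I[2,5], I[4,4]^2.
HN type (ℓ=3): μ^(1)=7; μ^(2)=-1/3; μ^(3)=-4

((0, 0, 0, 2, 0); (0, 0, 2, 2, 2); (1, 2, 0, 0, 0))


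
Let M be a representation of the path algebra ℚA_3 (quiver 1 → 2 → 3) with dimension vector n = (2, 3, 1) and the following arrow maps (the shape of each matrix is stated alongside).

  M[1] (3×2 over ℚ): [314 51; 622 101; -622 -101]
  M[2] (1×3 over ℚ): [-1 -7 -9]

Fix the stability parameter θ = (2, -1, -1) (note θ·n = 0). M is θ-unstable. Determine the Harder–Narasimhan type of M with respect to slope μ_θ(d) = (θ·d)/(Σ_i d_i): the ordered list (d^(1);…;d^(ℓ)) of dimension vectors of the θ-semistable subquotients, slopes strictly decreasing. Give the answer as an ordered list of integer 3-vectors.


Barcode: M ≅ I[1,2], I[1,3], I[2,2]. HN layers by μ_θ (3 steps, strictly decreasing):
  μ^(1)=1/2; μ^(2)=0; μ^(3)=-1

((1, 1, 0); (1, 1, 1); (0, 1, 0))


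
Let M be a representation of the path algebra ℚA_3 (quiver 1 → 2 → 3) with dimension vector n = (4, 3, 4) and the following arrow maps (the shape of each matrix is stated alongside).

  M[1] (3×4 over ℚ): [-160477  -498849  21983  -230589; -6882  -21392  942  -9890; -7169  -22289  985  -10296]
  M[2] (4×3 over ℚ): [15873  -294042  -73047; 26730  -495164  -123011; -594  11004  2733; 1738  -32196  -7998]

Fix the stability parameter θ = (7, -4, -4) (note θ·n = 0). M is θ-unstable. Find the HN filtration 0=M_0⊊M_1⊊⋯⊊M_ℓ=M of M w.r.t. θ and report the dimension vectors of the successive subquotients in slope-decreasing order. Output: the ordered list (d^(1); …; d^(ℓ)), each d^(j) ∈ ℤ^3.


Interval decomposition of M: I[1,1], I[1,2], I[1,3]^2, I[3,3]^2.
HN type (ℓ=4): μ^(1)=7; μ^(2)=3/2; μ^(3)=-1/3; μ^(4)=-4

((1, 0, 0); (1, 1, 0); (2, 2, 2); (0, 0, 2))


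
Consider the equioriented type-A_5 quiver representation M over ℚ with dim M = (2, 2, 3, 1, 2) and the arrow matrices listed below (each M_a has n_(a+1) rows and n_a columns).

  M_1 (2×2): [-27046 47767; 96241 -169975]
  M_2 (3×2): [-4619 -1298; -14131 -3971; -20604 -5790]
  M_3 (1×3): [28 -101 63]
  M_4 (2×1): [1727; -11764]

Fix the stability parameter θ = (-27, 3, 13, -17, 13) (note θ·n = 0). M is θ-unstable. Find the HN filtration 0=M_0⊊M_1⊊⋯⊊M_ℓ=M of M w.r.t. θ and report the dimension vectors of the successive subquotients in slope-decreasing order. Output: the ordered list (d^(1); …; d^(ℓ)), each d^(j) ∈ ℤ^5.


Via rank(M_{q-1}∘⋯∘M_p): M ≅ I[1,3], I[1,5], I[3,3], I[5,5].
μ_θ-semistable layers: μ^(1)=13; μ^(2)=3; μ^(3)=-1/3; μ^(4)=-27

((0, 0, 2, 0, 2); (0, 1, 0, 0, 0); (0, 1, 1, 1, 0); (2, 0, 0, 0, 0))


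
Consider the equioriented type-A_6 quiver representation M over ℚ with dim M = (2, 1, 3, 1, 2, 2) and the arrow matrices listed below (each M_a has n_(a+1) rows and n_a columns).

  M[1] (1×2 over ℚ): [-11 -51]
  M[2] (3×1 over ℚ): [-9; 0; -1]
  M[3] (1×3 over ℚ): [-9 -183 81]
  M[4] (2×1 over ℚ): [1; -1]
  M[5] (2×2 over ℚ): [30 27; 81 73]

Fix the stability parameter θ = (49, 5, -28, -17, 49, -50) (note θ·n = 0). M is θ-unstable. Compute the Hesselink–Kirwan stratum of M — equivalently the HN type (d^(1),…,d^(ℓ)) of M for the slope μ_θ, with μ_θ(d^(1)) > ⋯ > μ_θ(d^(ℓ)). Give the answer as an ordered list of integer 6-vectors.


Via rank(M_{q-1}∘⋯∘M_p): M ≅ I[1,1], I[1,3], I[3,3], I[3,6], I[5,6].
μ_θ-semistable layers: μ^(1)=49; μ^(2)=26/3; μ^(3)=-1/2; μ^(4)=-17; μ^(5)=-28

((1, 0, 0, 0, 0, 0); (1, 1, 1, 0, 0, 0); (0, 0, 0, 0, 2, 2); (0, 0, 0, 1, 0, 0); (0, 0, 2, 0, 0, 0))


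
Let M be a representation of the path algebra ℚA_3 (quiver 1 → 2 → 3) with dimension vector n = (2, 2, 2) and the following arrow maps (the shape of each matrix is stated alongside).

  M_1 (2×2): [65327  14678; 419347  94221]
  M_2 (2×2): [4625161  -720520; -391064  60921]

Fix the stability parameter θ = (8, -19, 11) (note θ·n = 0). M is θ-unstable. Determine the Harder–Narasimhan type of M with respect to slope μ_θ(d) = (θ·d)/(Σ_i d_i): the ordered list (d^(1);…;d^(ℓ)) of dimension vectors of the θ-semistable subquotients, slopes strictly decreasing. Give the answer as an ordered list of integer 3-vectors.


Barcode: M ≅ I[1,3]^2. HN layers by μ_θ (2 steps, strictly decreasing):
  μ^(1)=11; μ^(2)=-11/2

((0, 0, 2); (2, 2, 0))


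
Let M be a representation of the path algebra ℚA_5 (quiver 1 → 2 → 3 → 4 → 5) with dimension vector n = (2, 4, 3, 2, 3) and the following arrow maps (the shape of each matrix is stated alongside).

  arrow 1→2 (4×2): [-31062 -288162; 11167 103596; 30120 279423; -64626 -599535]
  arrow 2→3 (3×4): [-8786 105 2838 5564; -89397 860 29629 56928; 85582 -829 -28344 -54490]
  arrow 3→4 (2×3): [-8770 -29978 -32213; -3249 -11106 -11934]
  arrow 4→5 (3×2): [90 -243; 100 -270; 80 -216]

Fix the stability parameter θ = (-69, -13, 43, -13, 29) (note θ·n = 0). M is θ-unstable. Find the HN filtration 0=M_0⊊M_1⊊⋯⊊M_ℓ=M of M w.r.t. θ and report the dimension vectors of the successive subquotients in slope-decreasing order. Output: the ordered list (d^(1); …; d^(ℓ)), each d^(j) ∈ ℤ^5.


Barcode: M ≅ I[1,3], I[1,5], I[2,2], I[2,4], I[5,5]^2. HN layers by μ_θ (5 steps, strictly decreasing):
  μ^(1)=43; μ^(2)=29; μ^(3)=15; μ^(4)=-13; μ^(5)=-69

((0, 0, 1, 0, 0); (0, 0, 0, 0, 3); (0, 0, 2, 2, 0); (0, 4, 0, 0, 0); (2, 0, 0, 0, 0))


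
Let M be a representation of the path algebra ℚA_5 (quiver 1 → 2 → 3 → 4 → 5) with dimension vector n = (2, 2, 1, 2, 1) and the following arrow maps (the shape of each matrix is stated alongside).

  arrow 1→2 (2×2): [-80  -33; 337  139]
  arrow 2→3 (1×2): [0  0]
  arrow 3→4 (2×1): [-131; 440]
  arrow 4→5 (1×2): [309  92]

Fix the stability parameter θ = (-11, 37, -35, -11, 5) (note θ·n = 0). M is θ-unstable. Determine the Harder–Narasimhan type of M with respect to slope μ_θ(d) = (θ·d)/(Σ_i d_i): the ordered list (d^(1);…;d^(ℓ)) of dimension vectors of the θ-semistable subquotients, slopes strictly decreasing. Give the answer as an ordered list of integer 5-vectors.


Via rank(M_{q-1}∘⋯∘M_p): M ≅ I[1,2]^2, I[3,5], I[4,4].
μ_θ-semistable layers: μ^(1)=37; μ^(2)=5; μ^(3)=-11; μ^(4)=-35

((0, 2, 0, 0, 0); (0, 0, 0, 0, 1); (2, 0, 0, 2, 0); (0, 0, 1, 0, 0))


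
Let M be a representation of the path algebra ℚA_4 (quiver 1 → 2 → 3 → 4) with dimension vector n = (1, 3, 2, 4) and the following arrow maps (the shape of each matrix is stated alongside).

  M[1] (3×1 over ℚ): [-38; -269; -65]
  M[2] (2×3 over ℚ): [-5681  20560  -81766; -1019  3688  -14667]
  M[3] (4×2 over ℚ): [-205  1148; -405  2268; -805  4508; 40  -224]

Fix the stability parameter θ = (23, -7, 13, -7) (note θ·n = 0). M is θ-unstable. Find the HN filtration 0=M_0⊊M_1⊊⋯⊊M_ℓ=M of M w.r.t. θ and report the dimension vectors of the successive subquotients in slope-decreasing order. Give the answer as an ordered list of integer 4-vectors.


Via rank(M_{q-1}∘⋯∘M_p): M ≅ I[1,3], I[2,2], I[2,4], I[4,4]^3.
μ_θ-semistable layers: μ^(1)=13; μ^(2)=8; μ^(3)=3; μ^(4)=-7

((0, 0, 1, 0); (1, 1, 0, 0); (0, 0, 1, 1); (0, 2, 0, 3))


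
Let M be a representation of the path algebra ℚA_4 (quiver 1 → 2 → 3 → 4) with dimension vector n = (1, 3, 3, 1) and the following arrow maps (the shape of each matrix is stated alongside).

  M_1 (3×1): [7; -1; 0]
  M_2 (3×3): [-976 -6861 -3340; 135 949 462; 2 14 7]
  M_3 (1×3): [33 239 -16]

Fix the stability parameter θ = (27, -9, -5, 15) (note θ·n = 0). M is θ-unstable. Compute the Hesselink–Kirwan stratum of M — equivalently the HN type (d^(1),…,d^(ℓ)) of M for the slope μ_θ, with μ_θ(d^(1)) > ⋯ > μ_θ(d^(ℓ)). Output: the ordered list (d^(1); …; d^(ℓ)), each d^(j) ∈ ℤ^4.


Interval decomposition of M: I[1,4], I[2,3]^2.
HN type (ℓ=4): μ^(1)=15; μ^(2)=13/3; μ^(3)=-5; μ^(4)=-9

((0, 0, 0, 1); (1, 1, 1, 0); (0, 0, 2, 0); (0, 2, 0, 0))


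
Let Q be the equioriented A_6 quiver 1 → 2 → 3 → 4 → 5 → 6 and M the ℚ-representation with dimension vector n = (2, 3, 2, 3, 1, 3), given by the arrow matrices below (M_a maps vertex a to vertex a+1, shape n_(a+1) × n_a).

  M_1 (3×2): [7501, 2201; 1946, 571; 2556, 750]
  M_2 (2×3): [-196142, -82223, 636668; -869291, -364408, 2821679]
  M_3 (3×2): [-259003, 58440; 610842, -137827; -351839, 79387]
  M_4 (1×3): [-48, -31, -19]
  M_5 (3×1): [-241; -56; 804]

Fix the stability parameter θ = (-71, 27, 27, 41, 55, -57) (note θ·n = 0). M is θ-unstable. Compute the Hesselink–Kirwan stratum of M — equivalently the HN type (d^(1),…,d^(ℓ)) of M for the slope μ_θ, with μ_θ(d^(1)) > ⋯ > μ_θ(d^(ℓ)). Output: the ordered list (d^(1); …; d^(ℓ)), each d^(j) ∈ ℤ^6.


Via rank(M_{q-1}∘⋯∘M_p): M ≅ I[1,4], I[1,6], I[2,2], I[4,4], I[6,6]^2.
μ_θ-semistable layers: μ^(1)=41; μ^(2)=27; μ^(3)=93/5; μ^(4)=-57; μ^(5)=-71

((0, 0, 0, 2, 0, 0); (0, 2, 1, 0, 0, 0); (0, 1, 1, 1, 1, 1); (0, 0, 0, 0, 0, 2); (2, 0, 0, 0, 0, 0))


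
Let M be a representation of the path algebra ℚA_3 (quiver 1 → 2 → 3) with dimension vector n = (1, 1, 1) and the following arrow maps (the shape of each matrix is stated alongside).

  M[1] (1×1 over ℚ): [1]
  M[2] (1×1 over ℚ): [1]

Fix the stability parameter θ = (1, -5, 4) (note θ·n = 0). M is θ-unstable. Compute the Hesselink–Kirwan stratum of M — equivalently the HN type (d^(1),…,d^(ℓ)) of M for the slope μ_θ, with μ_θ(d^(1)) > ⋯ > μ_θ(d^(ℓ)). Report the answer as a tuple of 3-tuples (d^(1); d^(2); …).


Via rank(M_{q-1}∘⋯∘M_p): M ≅ I[1,3].
μ_θ-semistable layers: μ^(1)=4; μ^(2)=-2

((0, 0, 1); (1, 1, 0))


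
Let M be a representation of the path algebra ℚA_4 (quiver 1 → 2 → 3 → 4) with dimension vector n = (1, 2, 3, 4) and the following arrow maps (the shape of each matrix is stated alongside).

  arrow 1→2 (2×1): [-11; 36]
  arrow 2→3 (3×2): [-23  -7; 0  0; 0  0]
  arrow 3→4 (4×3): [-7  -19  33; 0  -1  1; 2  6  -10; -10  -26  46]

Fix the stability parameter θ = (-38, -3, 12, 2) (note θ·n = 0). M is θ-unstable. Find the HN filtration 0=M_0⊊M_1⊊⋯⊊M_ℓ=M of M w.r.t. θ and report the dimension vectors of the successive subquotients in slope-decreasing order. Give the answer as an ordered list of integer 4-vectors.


Barcode: M ≅ I[1,4], I[2,2], I[3,3], I[3,4], I[4,4]^2. HN layers by μ_θ (5 steps, strictly decreasing):
  μ^(1)=12; μ^(2)=7; μ^(3)=2; μ^(4)=-3; μ^(5)=-38

((0, 0, 1, 0); (0, 0, 2, 2); (0, 0, 0, 2); (0, 2, 0, 0); (1, 0, 0, 0))


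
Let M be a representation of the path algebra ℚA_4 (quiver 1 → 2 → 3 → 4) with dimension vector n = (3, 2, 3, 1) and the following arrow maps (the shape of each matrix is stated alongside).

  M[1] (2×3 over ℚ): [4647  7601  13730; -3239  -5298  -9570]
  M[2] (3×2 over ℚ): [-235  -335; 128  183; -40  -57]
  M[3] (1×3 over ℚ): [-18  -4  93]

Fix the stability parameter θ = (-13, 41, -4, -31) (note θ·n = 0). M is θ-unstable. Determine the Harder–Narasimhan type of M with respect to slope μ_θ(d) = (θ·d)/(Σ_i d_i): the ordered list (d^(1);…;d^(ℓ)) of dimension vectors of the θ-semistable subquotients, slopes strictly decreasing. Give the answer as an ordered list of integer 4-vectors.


Barcode: M ≅ I[1,1], I[1,3], I[1,4], I[3,3]. HN layers by μ_θ (4 steps, strictly decreasing):
  μ^(1)=37/2; μ^(2)=2; μ^(3)=-4; μ^(4)=-13

((0, 1, 1, 0); (0, 1, 1, 1); (0, 0, 1, 0); (3, 0, 0, 0))


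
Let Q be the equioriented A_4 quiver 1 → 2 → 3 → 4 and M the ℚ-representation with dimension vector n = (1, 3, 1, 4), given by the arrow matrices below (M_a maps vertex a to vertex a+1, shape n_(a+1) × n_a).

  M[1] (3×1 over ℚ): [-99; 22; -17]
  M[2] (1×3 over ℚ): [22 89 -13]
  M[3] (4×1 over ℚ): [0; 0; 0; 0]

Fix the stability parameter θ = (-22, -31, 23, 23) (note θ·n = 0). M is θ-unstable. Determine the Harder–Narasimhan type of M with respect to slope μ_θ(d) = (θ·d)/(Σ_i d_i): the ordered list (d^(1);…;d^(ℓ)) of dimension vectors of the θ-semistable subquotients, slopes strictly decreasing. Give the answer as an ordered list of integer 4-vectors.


Barcode: M ≅ I[1,3], I[2,2]^2, I[4,4]^4. HN layers by μ_θ (3 steps, strictly decreasing):
  μ^(1)=23; μ^(2)=-53/2; μ^(3)=-31

((0, 0, 1, 4); (1, 1, 0, 0); (0, 2, 0, 0))


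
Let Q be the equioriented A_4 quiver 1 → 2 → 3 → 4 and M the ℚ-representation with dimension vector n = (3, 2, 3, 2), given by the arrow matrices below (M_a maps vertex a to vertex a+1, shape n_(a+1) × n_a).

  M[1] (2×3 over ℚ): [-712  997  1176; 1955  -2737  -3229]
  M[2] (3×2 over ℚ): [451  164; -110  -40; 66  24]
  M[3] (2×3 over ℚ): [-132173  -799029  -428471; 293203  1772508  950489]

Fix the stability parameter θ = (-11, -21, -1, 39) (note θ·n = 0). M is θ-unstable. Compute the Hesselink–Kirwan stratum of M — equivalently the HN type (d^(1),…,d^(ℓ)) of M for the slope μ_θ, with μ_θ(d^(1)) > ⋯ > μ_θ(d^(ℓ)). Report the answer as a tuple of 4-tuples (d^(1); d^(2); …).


Via rank(M_{q-1}∘⋯∘M_p): M ≅ I[1,1], I[1,2], I[1,4], I[3,3], I[3,4].
μ_θ-semistable layers: μ^(1)=39; μ^(2)=-1; μ^(3)=-11; μ^(4)=-16

((0, 0, 0, 2); (0, 0, 3, 0); (1, 0, 0, 0); (2, 2, 0, 0))


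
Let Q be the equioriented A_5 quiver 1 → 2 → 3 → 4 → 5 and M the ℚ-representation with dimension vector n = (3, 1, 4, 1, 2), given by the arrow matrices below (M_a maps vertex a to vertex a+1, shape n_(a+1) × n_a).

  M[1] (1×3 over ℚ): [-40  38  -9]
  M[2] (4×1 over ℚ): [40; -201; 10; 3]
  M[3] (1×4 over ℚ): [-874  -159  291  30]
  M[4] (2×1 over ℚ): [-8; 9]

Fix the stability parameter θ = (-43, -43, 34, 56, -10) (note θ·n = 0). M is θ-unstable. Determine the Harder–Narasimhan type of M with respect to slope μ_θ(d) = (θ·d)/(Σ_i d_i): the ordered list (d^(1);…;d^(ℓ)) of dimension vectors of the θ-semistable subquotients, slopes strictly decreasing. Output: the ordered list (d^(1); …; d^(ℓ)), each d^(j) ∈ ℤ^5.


Barcode: M ≅ I[1,1]^2, I[1,5], I[3,3]^3, I[5,5]. HN layers by μ_θ (4 steps, strictly decreasing):
  μ^(1)=34; μ^(2)=80/3; μ^(3)=-10; μ^(4)=-43

((0, 0, 3, 0, 0); (0, 0, 1, 1, 1); (0, 0, 0, 0, 1); (3, 1, 0, 0, 0))


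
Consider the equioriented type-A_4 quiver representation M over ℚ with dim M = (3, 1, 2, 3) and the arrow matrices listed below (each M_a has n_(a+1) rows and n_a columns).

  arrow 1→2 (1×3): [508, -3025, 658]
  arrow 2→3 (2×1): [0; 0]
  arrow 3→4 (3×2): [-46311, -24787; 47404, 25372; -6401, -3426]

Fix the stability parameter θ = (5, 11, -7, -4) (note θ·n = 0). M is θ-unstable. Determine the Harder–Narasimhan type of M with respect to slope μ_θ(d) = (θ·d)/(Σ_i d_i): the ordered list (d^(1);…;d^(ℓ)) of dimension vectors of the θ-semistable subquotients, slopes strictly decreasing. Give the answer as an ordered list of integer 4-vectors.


Interval decomposition of M: I[1,1]^2, I[1,2], I[3,4]^2, I[4,4].
HN type (ℓ=4): μ^(1)=11; μ^(2)=5; μ^(3)=-4; μ^(4)=-7

((0, 1, 0, 0); (3, 0, 0, 0); (0, 0, 0, 3); (0, 0, 2, 0))


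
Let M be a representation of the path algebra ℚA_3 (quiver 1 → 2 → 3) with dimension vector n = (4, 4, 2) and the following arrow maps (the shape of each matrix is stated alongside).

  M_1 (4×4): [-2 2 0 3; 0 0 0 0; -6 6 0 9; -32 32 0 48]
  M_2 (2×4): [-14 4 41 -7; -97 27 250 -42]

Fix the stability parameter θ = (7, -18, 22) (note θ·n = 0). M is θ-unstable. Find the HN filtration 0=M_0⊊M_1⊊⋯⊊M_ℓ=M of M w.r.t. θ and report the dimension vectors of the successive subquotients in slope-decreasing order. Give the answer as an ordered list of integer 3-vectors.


Barcode: M ≅ I[1,1]^3, I[1,3], I[2,2]^2, I[2,3]. HN layers by μ_θ (4 steps, strictly decreasing):
  μ^(1)=22; μ^(2)=7; μ^(3)=-11/2; μ^(4)=-18

((0, 0, 2); (3, 0, 0); (1, 1, 0); (0, 3, 0))


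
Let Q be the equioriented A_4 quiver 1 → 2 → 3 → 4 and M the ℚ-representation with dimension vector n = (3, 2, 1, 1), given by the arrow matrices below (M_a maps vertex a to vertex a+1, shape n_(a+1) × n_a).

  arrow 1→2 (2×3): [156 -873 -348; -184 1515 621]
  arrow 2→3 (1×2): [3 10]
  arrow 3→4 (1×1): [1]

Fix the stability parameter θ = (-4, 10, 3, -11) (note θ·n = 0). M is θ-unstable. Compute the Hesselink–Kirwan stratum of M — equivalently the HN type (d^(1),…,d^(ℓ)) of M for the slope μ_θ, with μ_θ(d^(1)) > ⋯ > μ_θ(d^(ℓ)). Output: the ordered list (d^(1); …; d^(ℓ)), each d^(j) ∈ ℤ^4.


Interval decomposition of M: I[1,1], I[1,2], I[1,4].
HN type (ℓ=3): μ^(1)=10; μ^(2)=2/3; μ^(3)=-4

((0, 1, 0, 0); (0, 1, 1, 1); (3, 0, 0, 0))


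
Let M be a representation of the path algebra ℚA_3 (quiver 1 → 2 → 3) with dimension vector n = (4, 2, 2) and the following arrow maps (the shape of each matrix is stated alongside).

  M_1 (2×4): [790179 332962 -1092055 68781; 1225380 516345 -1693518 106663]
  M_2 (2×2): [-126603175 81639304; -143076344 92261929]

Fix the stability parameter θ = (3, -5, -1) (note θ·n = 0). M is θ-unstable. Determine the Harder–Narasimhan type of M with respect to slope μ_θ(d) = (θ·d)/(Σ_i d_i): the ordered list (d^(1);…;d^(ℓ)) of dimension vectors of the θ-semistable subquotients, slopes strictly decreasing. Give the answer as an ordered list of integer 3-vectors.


Interval decomposition of M: I[1,1]^2, I[1,3]^2.
HN type (ℓ=2): μ^(1)=3; μ^(2)=-1

((2, 0, 0); (2, 2, 2))


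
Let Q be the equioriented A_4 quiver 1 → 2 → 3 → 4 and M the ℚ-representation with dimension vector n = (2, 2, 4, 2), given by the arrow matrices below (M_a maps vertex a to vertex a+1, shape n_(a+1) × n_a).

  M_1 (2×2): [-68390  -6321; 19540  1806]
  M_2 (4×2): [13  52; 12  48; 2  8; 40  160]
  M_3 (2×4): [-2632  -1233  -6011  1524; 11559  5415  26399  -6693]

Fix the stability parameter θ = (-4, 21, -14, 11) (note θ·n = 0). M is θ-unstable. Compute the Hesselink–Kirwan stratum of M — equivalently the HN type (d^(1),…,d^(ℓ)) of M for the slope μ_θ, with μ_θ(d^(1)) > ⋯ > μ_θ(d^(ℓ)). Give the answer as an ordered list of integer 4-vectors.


Via rank(M_{q-1}∘⋯∘M_p): M ≅ I[1,1], I[1,4], I[2,2], I[3,3]^2, I[3,4].
μ_θ-semistable layers: μ^(1)=21; μ^(2)=11; μ^(3)=7/2; μ^(4)=-4; μ^(5)=-14

((0, 1, 0, 0); (0, 0, 0, 2); (0, 1, 1, 0); (2, 0, 0, 0); (0, 0, 3, 0))


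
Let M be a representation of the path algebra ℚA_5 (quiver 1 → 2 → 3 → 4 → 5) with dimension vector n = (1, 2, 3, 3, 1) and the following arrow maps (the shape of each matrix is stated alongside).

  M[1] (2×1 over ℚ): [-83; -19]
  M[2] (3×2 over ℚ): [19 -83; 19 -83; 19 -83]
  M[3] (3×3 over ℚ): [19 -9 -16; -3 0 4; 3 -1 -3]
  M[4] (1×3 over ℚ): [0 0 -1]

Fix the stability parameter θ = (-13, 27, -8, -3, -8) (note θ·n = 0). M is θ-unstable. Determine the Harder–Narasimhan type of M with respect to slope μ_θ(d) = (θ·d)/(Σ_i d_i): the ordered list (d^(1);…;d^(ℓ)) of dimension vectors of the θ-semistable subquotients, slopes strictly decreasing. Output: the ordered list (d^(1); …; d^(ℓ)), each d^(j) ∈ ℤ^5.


Via rank(M_{q-1}∘⋯∘M_p): M ≅ I[1,2], I[2,5], I[3,4]^2.
μ_θ-semistable layers: μ^(1)=27; μ^(2)=2; μ^(3)=-3; μ^(4)=-8; μ^(5)=-13

((0, 1, 0, 0, 0); (0, 1, 1, 1, 1); (0, 0, 0, 2, 0); (0, 0, 2, 0, 0); (1, 0, 0, 0, 0))


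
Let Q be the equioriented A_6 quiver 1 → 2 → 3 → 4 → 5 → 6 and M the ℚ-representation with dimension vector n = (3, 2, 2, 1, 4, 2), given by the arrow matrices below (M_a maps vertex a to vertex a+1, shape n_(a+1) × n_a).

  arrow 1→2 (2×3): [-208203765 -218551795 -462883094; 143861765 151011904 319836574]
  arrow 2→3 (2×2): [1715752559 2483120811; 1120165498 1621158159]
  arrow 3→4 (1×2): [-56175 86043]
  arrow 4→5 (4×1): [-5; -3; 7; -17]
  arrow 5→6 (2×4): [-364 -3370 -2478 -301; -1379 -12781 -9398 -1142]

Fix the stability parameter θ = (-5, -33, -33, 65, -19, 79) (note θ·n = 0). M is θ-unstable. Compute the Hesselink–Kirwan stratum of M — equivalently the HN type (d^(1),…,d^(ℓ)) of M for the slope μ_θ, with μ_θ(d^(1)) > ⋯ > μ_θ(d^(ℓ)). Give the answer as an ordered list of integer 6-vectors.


Via rank(M_{q-1}∘⋯∘M_p): M ≅ I[1,1], I[1,3], I[1,6], I[5,5]^2, I[5,6].
μ_θ-semistable layers: μ^(1)=79; μ^(2)=23; μ^(3)=-5; μ^(4)=-19; μ^(5)=-71/3

((0, 0, 0, 0, 0, 2); (0, 0, 0, 1, 1, 0); (1, 0, 0, 0, 0, 0); (0, 0, 0, 0, 3, 0); (2, 2, 2, 0, 0, 0))


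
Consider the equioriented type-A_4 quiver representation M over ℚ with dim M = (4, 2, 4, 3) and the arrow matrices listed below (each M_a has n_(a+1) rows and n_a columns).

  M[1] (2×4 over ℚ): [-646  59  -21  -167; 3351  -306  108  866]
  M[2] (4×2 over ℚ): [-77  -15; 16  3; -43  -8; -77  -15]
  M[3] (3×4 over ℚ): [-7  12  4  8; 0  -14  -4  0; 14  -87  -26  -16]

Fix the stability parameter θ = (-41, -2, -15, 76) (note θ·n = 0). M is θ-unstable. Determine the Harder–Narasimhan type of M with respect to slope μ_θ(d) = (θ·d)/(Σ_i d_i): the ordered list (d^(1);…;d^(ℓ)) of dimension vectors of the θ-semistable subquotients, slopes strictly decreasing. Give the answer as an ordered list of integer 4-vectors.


Barcode: M ≅ I[1,1]^2, I[1,4]^2, I[3,3]^2, I[4,4]. HN layers by μ_θ (4 steps, strictly decreasing):
  μ^(1)=76; μ^(2)=-17/2; μ^(3)=-15; μ^(4)=-41

((0, 0, 0, 3); (0, 2, 2, 0); (0, 0, 2, 0); (4, 0, 0, 0))


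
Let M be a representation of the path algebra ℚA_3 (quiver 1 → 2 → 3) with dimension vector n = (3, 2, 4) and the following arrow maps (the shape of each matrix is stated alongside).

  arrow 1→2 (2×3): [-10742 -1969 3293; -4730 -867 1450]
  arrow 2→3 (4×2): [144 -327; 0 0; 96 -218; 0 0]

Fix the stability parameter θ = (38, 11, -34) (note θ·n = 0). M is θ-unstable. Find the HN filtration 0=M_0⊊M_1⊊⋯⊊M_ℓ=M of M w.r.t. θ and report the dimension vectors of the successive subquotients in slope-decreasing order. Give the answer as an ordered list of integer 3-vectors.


Via rank(M_{q-1}∘⋯∘M_p): M ≅ I[1,1], I[1,2], I[1,3], I[3,3]^3.
μ_θ-semistable layers: μ^(1)=38; μ^(2)=49/2; μ^(3)=5; μ^(4)=-34

((1, 0, 0); (1, 1, 0); (1, 1, 1); (0, 0, 3))


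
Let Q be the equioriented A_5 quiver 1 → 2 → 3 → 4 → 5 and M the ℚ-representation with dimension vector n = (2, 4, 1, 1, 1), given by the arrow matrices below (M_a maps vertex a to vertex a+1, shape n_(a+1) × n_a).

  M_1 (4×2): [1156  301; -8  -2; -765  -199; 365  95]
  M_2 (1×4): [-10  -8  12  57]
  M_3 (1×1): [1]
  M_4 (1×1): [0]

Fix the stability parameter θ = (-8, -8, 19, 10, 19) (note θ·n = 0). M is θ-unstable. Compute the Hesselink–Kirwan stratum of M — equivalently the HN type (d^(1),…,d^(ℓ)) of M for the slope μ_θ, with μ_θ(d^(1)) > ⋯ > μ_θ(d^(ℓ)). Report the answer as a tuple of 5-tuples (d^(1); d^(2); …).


Interval decomposition of M: I[1,2], I[1,4], I[2,2]^2, I[5,5].
HN type (ℓ=3): μ^(1)=19; μ^(2)=29/2; μ^(3)=-8

((0, 0, 0, 0, 1); (0, 0, 1, 1, 0); (2, 4, 0, 0, 0))
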